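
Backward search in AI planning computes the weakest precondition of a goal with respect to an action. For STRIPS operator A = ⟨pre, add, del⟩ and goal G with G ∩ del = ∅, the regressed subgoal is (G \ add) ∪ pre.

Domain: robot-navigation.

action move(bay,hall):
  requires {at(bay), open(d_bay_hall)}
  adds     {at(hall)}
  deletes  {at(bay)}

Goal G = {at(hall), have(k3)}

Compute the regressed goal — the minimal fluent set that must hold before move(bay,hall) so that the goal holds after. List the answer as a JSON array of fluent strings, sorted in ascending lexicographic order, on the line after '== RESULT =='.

Compute (G \ add) ∪ pre:
  G ∩ del = {}  (empty — regression defined)
  G \ add = {at(hall), have(k3)} \ {at(hall)} = {have(k3)}
  ∪ pre   = {have(k3)} ∪ {at(bay), open(d_bay_hall)}
          = {at(bay), have(k3), open(d_bay_hall)}

== RESULT ==
["at(bay)", "have(k3)", "open(d_bay_hall)"]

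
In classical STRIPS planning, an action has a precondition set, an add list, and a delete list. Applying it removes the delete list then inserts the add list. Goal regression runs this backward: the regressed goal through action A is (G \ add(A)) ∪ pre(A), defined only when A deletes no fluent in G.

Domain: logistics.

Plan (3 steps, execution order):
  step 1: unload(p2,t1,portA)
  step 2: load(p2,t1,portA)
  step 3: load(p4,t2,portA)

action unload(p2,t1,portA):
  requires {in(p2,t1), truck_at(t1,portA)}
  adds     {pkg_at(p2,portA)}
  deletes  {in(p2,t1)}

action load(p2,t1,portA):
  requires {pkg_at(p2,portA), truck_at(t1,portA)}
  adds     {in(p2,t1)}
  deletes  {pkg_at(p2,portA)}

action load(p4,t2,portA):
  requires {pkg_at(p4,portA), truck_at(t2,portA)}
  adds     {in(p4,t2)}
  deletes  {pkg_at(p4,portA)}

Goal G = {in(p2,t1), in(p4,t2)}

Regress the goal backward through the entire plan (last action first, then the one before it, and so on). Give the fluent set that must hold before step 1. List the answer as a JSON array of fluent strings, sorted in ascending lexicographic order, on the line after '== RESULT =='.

Work backward from the goal:
  through step 3 (load(p4,t2,portA)): drop {in(p4,t2)}, keep {in(p2,t1)}, require {pkg_at(p4,portA), truck_at(t2,portA)}
    → {in(p2,t1), pkg_at(p4,portA), truck_at(t2,portA)}
  through step 2 (load(p2,t1,portA)): drop {in(p2,t1)}, keep {pkg_at(p4,portA), truck_at(t2,portA)}, require {pkg_at(p2,portA), truck_at(t1,portA)}
    → {pkg_at(p2,portA), pkg_at(p4,portA), truck_at(t1,portA), truck_at(t2,portA)}
  through step 1 (unload(p2,t1,portA)): drop {pkg_at(p2,portA)}, keep {pkg_at(p4,portA), truck_at(t1,portA), truck_at(t2,portA)}, require {in(p2,t1), truck_at(t1,portA)}
    → {in(p2,t1), pkg_at(p4,portA), truck_at(t1,portA), truck_at(t2,portA)}

== RESULT ==
["in(p2,t1)", "pkg_at(p4,portA)", "truck_at(t1,portA)", "truck_at(t2,portA)"]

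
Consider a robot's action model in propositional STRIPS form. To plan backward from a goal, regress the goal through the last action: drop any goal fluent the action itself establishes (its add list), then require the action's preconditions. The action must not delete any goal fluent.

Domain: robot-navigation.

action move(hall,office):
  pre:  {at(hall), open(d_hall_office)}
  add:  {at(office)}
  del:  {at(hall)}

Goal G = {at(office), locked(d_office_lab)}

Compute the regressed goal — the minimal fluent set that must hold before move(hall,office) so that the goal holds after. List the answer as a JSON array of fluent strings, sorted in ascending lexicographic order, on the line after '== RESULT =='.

Compute (G \ add) ∪ pre:
  G ∩ del = {}  (empty — regression defined)
  G \ add = {at(office), locked(d_office_lab)} \ {at(office)} = {locked(d_office_lab)}
  ∪ pre   = {locked(d_office_lab)} ∪ {at(hall), open(d_hall_office)}
          = {at(hall), locked(d_office_lab), open(d_hall_office)}

== RESULT ==
["at(hall)", "locked(d_office_lab)", "open(d_hall_office)"]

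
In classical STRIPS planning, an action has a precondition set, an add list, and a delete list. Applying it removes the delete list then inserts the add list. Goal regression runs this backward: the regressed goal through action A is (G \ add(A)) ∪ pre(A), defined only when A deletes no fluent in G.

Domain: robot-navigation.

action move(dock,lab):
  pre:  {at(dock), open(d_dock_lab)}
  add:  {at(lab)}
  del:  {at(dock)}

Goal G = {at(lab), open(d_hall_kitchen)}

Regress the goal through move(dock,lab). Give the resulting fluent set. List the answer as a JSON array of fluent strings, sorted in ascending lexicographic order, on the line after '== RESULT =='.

Regress:
  G ∩ del = {}  (empty — regression defined)
  G \ add = {at(lab), open(d_hall_kitchen)} \ {at(lab)} = {open(d_hall_kitchen)}
  ∪ pre   = {open(d_hall_kitchen)} ∪ {at(dock), open(d_dock_lab)}
          = {at(dock), open(d_dock_lab), open(d_hall_kitchen)}

== RESULT ==
["at(dock)", "open(d_dock_lab)", "open(d_hall_kitchen)"]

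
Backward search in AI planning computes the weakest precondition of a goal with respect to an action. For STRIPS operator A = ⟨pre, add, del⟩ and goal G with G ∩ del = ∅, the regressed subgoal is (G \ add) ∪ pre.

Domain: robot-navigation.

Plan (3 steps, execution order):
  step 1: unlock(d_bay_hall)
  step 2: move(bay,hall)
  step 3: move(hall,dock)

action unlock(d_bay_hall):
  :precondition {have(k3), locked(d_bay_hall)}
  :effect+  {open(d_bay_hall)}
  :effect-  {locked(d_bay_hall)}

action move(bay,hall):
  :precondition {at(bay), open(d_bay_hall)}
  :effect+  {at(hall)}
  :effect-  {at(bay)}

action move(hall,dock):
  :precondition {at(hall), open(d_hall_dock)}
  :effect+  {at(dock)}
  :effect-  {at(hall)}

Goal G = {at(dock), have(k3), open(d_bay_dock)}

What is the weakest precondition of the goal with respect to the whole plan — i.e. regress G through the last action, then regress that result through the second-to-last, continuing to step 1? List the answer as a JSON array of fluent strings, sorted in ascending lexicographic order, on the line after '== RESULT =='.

Regress step by step:
  through step 3 (move(hall,dock)): drop {at(dock)}, keep {have(k3), open(d_bay_dock)}, require {at(hall), open(d_hall_dock)}
    → {at(hall), have(k3), open(d_bay_dock), open(d_hall_dock)}
  through step 2 (move(bay,hall)): drop {at(hall)}, keep {have(k3), open(d_bay_dock), open(d_hall_dock)}, require {at(bay), open(d_bay_hall)}
    → {at(bay), have(k3), open(d_bay_dock), open(d_bay_hall), open(d_hall_dock)}
  through step 1 (unlock(d_bay_hall)): drop {open(d_bay_hall)}, keep {at(bay), have(k3), open(d_bay_dock), open(d_hall_dock)}, require {have(k3), locked(d_bay_hall)}
    → {at(bay), have(k3), locked(d_bay_hall), open(d_bay_dock), open(d_hall_dock)}

== RESULT ==
["at(bay)", "have(k3)", "locked(d_bay_hall)", "open(d_bay_dock)", "open(d_hall_dock)"]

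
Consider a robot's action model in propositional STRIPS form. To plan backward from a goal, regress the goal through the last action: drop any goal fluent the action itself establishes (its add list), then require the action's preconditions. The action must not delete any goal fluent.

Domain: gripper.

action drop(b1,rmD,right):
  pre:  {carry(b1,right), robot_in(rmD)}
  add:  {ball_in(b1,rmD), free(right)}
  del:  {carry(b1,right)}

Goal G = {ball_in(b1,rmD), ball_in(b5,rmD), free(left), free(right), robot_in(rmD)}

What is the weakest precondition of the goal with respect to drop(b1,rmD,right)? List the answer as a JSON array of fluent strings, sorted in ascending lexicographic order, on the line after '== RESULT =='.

Compute (G \ add) ∪ pre:
  G ∩ del = {}  (empty — regression defined)
  G \ add = {ball_in(b1,rmD), ball_in(b5,rmD), free(left), free(right), robot_in(rmD)} \ {ball_in(b1,rmD), free(right)} = {ball_in(b5,rmD), free(left), robot_in(rmD)}
  ∪ pre   = {ball_in(b5,rmD), free(left), robot_in(rmD)} ∪ {carry(b1,right), robot_in(rmD)}
          = {ball_in(b5,rmD), carry(b1,right), free(left), robot_in(rmD)}

== RESULT ==
["ball_in(b5,rmD)", "carry(b1,right)", "free(left)", "robot_in(rmD)"]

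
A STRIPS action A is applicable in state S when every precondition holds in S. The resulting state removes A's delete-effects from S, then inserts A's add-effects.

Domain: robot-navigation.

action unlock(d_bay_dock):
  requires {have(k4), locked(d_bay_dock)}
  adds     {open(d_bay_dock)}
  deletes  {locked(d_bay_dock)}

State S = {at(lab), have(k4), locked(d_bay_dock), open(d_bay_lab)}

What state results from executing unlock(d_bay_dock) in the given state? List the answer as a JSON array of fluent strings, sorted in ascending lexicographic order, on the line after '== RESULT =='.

Progress:
  pre ⊆ S: {have(k4), locked(d_bay_dock)} ⊆ S  — applicable
  S \ del = {at(lab), have(k4), open(d_bay_lab)}
  ∪ add   = {at(lab), have(k4), open(d_bay_dock), open(d_bay_lab)}

== RESULT ==
["at(lab)", "have(k4)", "open(d_bay_dock)", "open(d_bay_lab)"]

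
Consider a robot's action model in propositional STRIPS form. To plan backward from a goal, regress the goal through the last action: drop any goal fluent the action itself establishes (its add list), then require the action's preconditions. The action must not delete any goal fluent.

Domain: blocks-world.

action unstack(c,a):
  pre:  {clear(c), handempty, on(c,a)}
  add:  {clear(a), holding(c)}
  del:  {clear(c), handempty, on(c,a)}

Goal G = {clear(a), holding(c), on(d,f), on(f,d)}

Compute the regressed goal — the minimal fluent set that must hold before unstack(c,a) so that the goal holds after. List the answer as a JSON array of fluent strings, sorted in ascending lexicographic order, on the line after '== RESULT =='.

Regress:
  G ∩ del = {}  (empty — regression defined)
  G \ add = {clear(a), holding(c), on(d,f), on(f,d)} \ {clear(a), holding(c)} = {on(d,f), on(f,d)}
  ∪ pre   = {on(d,f), on(f,d)} ∪ {clear(c), handempty, on(c,a)}
          = {clear(c), handempty, on(c,a), on(d,f), on(f,d)}

== RESULT ==
["clear(c)", "handempty", "on(c,a)", "on(d,f)", "on(f,d)"]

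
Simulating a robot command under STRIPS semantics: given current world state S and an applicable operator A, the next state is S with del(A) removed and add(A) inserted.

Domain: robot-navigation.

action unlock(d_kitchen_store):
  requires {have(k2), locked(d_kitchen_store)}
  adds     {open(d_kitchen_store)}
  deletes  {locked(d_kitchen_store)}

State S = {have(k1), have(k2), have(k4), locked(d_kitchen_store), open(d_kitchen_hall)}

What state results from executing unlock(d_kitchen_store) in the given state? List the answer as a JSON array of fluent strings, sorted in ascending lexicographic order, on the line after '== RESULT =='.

Progress:
  pre ⊆ S: {have(k2), locked(d_kitchen_store)} ⊆ S  — applicable
  S \ del = {have(k1), have(k2), have(k4), open(d_kitchen_hall)}
  ∪ add   = {have(k1), have(k2), have(k4), open(d_kitchen_hall), open(d_kitchen_store)}

== RESULT ==
["have(k1)", "have(k2)", "have(k4)", "open(d_kitchen_hall)", "open(d_kitchen_store)"]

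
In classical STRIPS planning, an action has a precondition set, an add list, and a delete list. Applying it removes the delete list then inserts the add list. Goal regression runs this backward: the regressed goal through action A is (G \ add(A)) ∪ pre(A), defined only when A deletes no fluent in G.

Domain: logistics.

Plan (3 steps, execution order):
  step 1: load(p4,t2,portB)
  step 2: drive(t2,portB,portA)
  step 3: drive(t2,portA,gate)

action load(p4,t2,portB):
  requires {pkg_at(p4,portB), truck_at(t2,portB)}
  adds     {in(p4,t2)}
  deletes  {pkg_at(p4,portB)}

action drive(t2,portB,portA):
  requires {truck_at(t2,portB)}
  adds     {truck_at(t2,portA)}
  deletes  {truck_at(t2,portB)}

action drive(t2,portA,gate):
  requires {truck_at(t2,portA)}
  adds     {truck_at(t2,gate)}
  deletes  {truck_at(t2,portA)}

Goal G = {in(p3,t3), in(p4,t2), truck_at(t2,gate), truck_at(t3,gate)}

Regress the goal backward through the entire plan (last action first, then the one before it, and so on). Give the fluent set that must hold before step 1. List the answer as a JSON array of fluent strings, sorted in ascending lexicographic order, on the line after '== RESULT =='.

Regress step by step:
  through step 3 (drive(t2,portA,gate)): drop {truck_at(t2,gate)}, keep {in(p3,t3), in(p4,t2), truck_at(t3,gate)}, require {truck_at(t2,portA)}
    → {in(p3,t3), in(p4,t2), truck_at(t2,portA), truck_at(t3,gate)}
  through step 2 (drive(t2,portB,portA)): drop {truck_at(t2,portA)}, keep {in(p3,t3), in(p4,t2), truck_at(t3,gate)}, require {truck_at(t2,portB)}
    → {in(p3,t3), in(p4,t2), truck_at(t2,portB), truck_at(t3,gate)}
  through step 1 (load(p4,t2,portB)): drop {in(p4,t2)}, keep {in(p3,t3), truck_at(t2,portB), truck_at(t3,gate)}, require {pkg_at(p4,portB), truck_at(t2,portB)}
    → {in(p3,t3), pkg_at(p4,portB), truck_at(t2,portB), truck_at(t3,gate)}

== RESULT ==
["in(p3,t3)", "pkg_at(p4,portB)", "truck_at(t2,portB)", "truck_at(t3,gate)"]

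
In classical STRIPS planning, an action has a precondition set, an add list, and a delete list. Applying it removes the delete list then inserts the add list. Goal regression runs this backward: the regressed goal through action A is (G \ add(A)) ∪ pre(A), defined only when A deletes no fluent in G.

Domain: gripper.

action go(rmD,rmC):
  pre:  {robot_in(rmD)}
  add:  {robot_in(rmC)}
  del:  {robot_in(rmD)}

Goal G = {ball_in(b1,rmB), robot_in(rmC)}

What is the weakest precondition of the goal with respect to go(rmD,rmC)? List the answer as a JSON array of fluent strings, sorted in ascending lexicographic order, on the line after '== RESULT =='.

Compute (G \ add) ∪ pre:
  G ∩ del = {}  (empty — regression defined)
  G \ add = {ball_in(b1,rmB), robot_in(rmC)} \ {robot_in(rmC)} = {ball_in(b1,rmB)}
  ∪ pre   = {ball_in(b1,rmB)} ∪ {robot_in(rmD)}
          = {ball_in(b1,rmB), robot_in(rmD)}

== RESULT ==
["ball_in(b1,rmB)", "robot_in(rmD)"]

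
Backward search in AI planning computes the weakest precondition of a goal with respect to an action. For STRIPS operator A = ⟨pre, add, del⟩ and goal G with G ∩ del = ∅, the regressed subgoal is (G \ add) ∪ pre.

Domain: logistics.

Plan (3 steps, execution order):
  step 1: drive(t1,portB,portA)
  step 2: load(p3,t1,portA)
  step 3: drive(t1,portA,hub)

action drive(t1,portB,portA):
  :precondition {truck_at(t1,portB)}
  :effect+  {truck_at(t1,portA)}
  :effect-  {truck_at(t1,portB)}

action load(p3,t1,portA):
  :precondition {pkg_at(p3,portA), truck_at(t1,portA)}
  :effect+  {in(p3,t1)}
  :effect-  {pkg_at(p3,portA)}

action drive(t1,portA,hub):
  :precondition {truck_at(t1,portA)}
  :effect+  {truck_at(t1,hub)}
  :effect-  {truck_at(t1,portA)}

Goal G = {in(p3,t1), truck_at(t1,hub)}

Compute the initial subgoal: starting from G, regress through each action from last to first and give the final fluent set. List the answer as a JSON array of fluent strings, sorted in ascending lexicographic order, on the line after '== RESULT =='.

Regress step by step:
  through step 3 (drive(t1,portA,hub)): drop {truck_at(t1,hub)}, keep {in(p3,t1)}, require {truck_at(t1,portA)}
    → {in(p3,t1), truck_at(t1,portA)}
  through step 2 (load(p3,t1,portA)): drop {in(p3,t1)}, keep {truck_at(t1,portA)}, require {pkg_at(p3,portA), truck_at(t1,portA)}
    → {pkg_at(p3,portA), truck_at(t1,portA)}
  through step 1 (drive(t1,portB,portA)): drop {truck_at(t1,portA)}, keep {pkg_at(p3,portA)}, require {truck_at(t1,portB)}
    → {pkg_at(p3,portA), truck_at(t1,portB)}

== RESULT ==
["pkg_at(p3,portA)", "truck_at(t1,portB)"]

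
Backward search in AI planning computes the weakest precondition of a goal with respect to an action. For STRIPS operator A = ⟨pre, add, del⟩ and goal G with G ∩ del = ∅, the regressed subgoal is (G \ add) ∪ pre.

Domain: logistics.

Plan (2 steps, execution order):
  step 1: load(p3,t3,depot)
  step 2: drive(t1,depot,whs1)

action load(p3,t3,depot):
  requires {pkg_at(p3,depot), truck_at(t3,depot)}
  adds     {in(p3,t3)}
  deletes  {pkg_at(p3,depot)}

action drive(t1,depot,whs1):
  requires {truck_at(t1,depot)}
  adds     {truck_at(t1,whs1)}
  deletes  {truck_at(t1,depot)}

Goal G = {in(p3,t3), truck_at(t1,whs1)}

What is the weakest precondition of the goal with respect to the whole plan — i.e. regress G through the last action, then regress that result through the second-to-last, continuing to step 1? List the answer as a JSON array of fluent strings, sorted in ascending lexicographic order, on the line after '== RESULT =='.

Regress step by step:
  through step 2 (drive(t1,depot,whs1)): drop {truck_at(t1,whs1)}, keep {in(p3,t3)}, require {truck_at(t1,depot)}
    → {in(p3,t3), truck_at(t1,depot)}
  through step 1 (load(p3,t3,depot)): drop {in(p3,t3)}, keep {truck_at(t1,depot)}, require {pkg_at(p3,depot), truck_at(t3,depot)}
    → {pkg_at(p3,depot), truck_at(t1,depot), truck_at(t3,depot)}

== RESULT ==
["pkg_at(p3,depot)", "truck_at(t1,depot)", "truck_at(t3,depot)"]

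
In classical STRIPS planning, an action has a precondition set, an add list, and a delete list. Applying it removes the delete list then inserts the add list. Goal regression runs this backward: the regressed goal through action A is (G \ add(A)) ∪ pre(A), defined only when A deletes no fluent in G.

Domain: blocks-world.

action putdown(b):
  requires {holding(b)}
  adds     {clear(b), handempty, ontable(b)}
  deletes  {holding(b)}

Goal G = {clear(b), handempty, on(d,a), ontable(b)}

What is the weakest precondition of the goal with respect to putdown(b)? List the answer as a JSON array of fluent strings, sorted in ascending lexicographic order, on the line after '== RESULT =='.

Compute (G \ add) ∪ pre:
  G ∩ del = {}  (empty — regression defined)
  G \ add = {clear(b), handempty, on(d,a), ontable(b)} \ {clear(b), handempty, ontable(b)} = {on(d,a)}
  ∪ pre   = {on(d,a)} ∪ {holding(b)}
          = {holding(b), on(d,a)}

== RESULT ==
["holding(b)", "on(d,a)"]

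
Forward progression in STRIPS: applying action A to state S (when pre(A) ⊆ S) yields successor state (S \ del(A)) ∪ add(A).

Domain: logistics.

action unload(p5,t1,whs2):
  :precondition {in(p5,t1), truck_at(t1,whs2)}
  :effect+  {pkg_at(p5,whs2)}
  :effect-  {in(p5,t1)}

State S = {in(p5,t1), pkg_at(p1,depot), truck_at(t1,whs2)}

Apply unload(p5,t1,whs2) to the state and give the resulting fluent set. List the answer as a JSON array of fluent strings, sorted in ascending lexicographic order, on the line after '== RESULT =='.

Progress:
  pre ⊆ S: {in(p5,t1), truck_at(t1,whs2)} ⊆ S  — applicable
  S \ del = {pkg_at(p1,depot), truck_at(t1,whs2)}
  ∪ add   = {pkg_at(p1,depot), pkg_at(p5,whs2), truck_at(t1,whs2)}

== RESULT ==
["pkg_at(p1,depot)", "pkg_at(p5,whs2)", "truck_at(t1,whs2)"]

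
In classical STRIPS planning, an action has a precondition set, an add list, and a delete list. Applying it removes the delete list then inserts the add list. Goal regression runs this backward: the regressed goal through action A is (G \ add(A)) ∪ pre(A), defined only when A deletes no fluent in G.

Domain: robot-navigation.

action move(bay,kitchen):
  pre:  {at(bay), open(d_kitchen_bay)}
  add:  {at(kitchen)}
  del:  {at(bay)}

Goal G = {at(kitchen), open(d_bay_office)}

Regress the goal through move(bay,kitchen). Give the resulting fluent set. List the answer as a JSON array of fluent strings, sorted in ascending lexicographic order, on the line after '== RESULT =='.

Compute (G \ add) ∪ pre:
  G ∩ del = {}  (empty — regression defined)
  G \ add = {at(kitchen), open(d_bay_office)} \ {at(kitchen)} = {open(d_bay_office)}
  ∪ pre   = {open(d_bay_office)} ∪ {at(bay), open(d_kitchen_bay)}
          = {at(bay), open(d_bay_office), open(d_kitchen_bay)}

== RESULT ==
["at(bay)", "open(d_bay_office)", "open(d_kitchen_bay)"]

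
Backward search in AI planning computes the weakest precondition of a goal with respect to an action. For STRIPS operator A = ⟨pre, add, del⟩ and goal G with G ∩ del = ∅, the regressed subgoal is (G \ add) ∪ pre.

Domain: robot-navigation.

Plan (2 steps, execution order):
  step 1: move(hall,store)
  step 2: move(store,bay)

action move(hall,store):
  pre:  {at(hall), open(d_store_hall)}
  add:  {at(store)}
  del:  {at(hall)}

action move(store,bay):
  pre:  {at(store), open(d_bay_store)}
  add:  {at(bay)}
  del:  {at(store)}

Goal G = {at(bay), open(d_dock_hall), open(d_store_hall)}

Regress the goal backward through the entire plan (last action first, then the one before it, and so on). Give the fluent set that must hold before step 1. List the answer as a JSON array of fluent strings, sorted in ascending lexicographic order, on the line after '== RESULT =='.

Work backward from the goal:
  through step 2 (move(store,bay)): drop {at(bay)}, keep {open(d_dock_hall), open(d_store_hall)}, require {at(store), open(d_bay_store)}
    → {at(store), open(d_bay_store), open(d_dock_hall), open(d_store_hall)}
  through step 1 (move(hall,store)): drop {at(store)}, keep {open(d_bay_store), open(d_dock_hall), open(d_store_hall)}, require {at(hall), open(d_store_hall)}
    → {at(hall), open(d_bay_store), open(d_dock_hall), open(d_store_hall)}

== RESULT ==
["at(hall)", "open(d_bay_store)", "open(d_dock_hall)", "open(d_store_hall)"]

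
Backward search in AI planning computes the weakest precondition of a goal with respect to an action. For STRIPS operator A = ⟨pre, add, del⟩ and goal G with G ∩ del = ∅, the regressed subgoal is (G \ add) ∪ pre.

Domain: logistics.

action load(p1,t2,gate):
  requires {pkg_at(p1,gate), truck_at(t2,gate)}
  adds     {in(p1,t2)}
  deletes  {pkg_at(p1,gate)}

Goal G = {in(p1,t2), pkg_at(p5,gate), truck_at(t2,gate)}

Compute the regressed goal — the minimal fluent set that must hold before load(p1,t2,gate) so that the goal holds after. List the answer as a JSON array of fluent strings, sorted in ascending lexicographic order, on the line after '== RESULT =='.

Compute (G \ add) ∪ pre:
  G ∩ del = {}  (empty — regression defined)
  G \ add = {in(p1,t2), pkg_at(p5,gate), truck_at(t2,gate)} \ {in(p1,t2)} = {pkg_at(p5,gate), truck_at(t2,gate)}
  ∪ pre   = {pkg_at(p5,gate), truck_at(t2,gate)} ∪ {pkg_at(p1,gate), truck_at(t2,gate)}
          = {pkg_at(p1,gate), pkg_at(p5,gate), truck_at(t2,gate)}

== RESULT ==
["pkg_at(p1,gate)", "pkg_at(p5,gate)", "truck_at(t2,gate)"]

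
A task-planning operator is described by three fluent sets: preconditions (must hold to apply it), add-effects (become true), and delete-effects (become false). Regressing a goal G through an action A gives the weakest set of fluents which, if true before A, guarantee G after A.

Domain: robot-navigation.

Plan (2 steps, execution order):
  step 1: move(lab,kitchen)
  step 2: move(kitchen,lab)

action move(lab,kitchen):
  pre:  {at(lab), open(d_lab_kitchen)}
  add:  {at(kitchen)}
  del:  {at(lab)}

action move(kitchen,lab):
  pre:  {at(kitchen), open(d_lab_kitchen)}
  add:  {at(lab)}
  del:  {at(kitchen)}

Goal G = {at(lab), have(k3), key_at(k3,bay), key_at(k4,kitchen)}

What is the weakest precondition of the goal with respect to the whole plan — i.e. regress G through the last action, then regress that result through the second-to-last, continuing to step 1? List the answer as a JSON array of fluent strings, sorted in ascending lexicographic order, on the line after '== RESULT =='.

Work backward from the goal:
  through step 2 (move(kitchen,lab)): drop {at(lab)}, keep {have(k3), key_at(k3,bay), key_at(k4,kitchen)}, require {at(kitchen), open(d_lab_kitchen)}
    → {at(kitchen), have(k3), key_at(k3,bay), key_at(k4,kitchen), open(d_lab_kitchen)}
  through step 1 (move(lab,kitchen)): drop {at(kitchen)}, keep {have(k3), key_at(k3,bay), key_at(k4,kitchen), open(d_lab_kitchen)}, require {at(lab), open(d_lab_kitchen)}
    → {at(lab), have(k3), key_at(k3,bay), key_at(k4,kitchen), open(d_lab_kitchen)}

== RESULT ==
["at(lab)", "have(k3)", "key_at(k3,bay)", "key_at(k4,kitchen)", "open(d_lab_kitchen)"]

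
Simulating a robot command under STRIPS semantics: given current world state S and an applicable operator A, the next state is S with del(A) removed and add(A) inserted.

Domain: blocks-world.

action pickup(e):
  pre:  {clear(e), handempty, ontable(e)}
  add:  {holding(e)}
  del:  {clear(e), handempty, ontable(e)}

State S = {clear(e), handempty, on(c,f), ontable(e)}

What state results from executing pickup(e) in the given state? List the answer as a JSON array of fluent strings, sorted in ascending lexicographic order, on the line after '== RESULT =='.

Compute (S \ del) ∪ add:
  pre ⊆ S: {clear(e), handempty, ontable(e)} ⊆ S  — applicable
  S \ del = {on(c,f)}
  ∪ add   = {holding(e), on(c,f)}

== RESULT ==
["holding(e)", "on(c,f)"]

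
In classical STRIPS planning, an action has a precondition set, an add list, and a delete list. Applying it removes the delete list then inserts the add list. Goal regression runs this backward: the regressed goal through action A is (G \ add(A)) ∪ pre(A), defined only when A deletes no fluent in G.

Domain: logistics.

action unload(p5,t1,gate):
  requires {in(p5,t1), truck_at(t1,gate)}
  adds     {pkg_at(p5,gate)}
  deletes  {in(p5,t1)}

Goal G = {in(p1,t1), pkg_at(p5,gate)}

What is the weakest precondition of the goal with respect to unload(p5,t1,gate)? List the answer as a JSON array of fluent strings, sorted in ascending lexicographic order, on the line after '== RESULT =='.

Regress:
  G ∩ del = {}  (empty — regression defined)
  G \ add = {in(p1,t1), pkg_at(p5,gate)} \ {pkg_at(p5,gate)} = {in(p1,t1)}
  ∪ pre   = {in(p1,t1)} ∪ {in(p5,t1), truck_at(t1,gate)}
          = {in(p1,t1), in(p5,t1), truck_at(t1,gate)}

== RESULT ==
["in(p1,t1)", "in(p5,t1)", "truck_at(t1,gate)"]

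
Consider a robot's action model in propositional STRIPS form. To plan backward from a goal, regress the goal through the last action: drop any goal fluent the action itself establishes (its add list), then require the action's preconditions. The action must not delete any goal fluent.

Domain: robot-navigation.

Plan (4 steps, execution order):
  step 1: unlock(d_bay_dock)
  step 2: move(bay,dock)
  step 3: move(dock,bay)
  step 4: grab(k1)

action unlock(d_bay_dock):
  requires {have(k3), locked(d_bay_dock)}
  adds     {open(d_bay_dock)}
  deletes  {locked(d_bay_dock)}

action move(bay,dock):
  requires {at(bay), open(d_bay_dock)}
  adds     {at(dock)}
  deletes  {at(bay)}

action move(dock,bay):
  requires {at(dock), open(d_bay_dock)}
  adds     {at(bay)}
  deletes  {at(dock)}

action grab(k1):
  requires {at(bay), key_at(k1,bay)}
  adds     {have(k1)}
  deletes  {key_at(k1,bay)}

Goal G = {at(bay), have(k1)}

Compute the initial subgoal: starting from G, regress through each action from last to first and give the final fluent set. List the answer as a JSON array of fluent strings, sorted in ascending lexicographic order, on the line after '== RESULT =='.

Regress step by step:
  through step 4 (grab(k1)): drop {have(k1)}, keep {at(bay)}, require {at(bay), key_at(k1,bay)}
    → {at(bay), key_at(k1,bay)}
  through step 3 (move(dock,bay)): drop {at(bay)}, keep {key_at(k1,bay)}, require {at(dock), open(d_bay_dock)}
    → {at(dock), key_at(k1,bay), open(d_bay_dock)}
  through step 2 (move(bay,dock)): drop {at(dock)}, keep {key_at(k1,bay), open(d_bay_dock)}, require {at(bay), open(d_bay_dock)}
    → {at(bay), key_at(k1,bay), open(d_bay_dock)}
  through step 1 (unlock(d_bay_dock)): drop {open(d_bay_dock)}, keep {at(bay), key_at(k1,bay)}, require {have(k3), locked(d_bay_dock)}
    → {at(bay), have(k3), key_at(k1,bay), locked(d_bay_dock)}

== RESULT ==
["at(bay)", "have(k3)", "key_at(k1,bay)", "locked(d_bay_dock)"]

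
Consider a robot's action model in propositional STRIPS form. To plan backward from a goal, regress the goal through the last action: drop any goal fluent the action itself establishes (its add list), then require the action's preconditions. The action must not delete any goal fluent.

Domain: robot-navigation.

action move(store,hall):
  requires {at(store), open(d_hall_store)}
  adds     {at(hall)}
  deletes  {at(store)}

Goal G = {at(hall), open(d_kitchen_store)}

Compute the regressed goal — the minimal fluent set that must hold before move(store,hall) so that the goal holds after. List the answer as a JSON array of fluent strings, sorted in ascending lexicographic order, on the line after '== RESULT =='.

Regress:
  G ∩ del = {}  (empty — regression defined)
  G \ add = {at(hall), open(d_kitchen_store)} \ {at(hall)} = {open(d_kitchen_store)}
  ∪ pre   = {open(d_kitchen_store)} ∪ {at(store), open(d_hall_store)}
          = {at(store), open(d_hall_store), open(d_kitchen_store)}

== RESULT ==
["at(store)", "open(d_hall_store)", "open(d_kitchen_store)"]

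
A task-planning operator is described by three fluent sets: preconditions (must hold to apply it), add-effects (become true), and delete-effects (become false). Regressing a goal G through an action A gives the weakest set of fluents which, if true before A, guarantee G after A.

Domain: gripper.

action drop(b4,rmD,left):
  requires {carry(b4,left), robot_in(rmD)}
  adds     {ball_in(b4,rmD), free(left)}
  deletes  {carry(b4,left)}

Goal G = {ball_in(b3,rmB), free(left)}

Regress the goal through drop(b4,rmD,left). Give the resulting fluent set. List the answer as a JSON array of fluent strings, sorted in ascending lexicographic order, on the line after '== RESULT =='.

Regress:
  G ∩ del = {}  (empty — regression defined)
  G \ add = {ball_in(b3,rmB), free(left)} \ {ball_in(b4,rmD), free(left)} = {ball_in(b3,rmB)}
  ∪ pre   = {ball_in(b3,rmB)} ∪ {carry(b4,left), robot_in(rmD)}
          = {ball_in(b3,rmB), carry(b4,left), robot_in(rmD)}

== RESULT ==
["ball_in(b3,rmB)", "carry(b4,left)", "robot_in(rmD)"]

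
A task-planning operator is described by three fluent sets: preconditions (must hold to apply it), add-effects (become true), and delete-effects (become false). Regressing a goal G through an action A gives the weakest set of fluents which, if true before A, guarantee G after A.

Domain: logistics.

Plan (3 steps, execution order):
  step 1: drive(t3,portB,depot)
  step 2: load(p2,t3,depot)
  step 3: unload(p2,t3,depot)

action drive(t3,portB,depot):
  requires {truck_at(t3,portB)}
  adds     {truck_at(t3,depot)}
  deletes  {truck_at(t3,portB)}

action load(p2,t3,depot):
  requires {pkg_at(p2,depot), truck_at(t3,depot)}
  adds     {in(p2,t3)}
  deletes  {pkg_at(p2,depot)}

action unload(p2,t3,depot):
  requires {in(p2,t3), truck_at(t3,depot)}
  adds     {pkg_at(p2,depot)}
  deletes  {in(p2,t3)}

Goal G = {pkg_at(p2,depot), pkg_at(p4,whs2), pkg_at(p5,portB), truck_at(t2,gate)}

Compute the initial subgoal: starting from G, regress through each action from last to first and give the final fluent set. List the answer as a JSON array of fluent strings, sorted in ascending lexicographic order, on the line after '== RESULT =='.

Work backward from the goal:
  through step 3 (unload(p2,t3,depot)): drop {pkg_at(p2,depot)}, keep {pkg_at(p4,whs2), pkg_at(p5,portB), truck_at(t2,gate)}, require {in(p2,t3), truck_at(t3,depot)}
    → {in(p2,t3), pkg_at(p4,whs2), pkg_at(p5,portB), truck_at(t2,gate), truck_at(t3,depot)}
  through step 2 (load(p2,t3,depot)): drop {in(p2,t3)}, keep {pkg_at(p4,whs2), pkg_at(p5,portB), truck_at(t2,gate), truck_at(t3,depot)}, require {pkg_at(p2,depot), truck_at(t3,depot)}
    → {pkg_at(p2,depot), pkg_at(p4,whs2), pkg_at(p5,portB), truck_at(t2,gate), truck_at(t3,depot)}
  through step 1 (drive(t3,portB,depot)): drop {truck_at(t3,depot)}, keep {pkg_at(p2,depot), pkg_at(p4,whs2), pkg_at(p5,portB), truck_at(t2,gate)}, require {truck_at(t3,portB)}
    → {pkg_at(p2,depot), pkg_at(p4,whs2), pkg_at(p5,portB), truck_at(t2,gate), truck_at(t3,portB)}

== RESULT ==
["pkg_at(p2,depot)", "pkg_at(p4,whs2)", "pkg_at(p5,portB)", "truck_at(t2,gate)", "truck_at(t3,portB)"]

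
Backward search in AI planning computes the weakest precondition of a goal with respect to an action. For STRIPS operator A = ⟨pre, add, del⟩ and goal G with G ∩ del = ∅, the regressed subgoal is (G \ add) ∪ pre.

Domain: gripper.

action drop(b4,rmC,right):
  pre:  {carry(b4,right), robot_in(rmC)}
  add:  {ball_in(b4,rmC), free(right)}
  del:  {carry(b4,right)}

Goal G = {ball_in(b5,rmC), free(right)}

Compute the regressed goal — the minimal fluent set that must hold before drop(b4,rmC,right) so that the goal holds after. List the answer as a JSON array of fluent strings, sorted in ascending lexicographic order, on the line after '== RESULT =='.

Regress:
  G ∩ del = {}  (empty — regression defined)
  G \ add = {ball_in(b5,rmC), free(right)} \ {ball_in(b4,rmC), free(right)} = {ball_in(b5,rmC)}
  ∪ pre   = {ball_in(b5,rmC)} ∪ {carry(b4,right), robot_in(rmC)}
          = {ball_in(b5,rmC), carry(b4,right), robot_in(rmC)}

== RESULT ==
["ball_in(b5,rmC)", "carry(b4,right)", "robot_in(rmC)"]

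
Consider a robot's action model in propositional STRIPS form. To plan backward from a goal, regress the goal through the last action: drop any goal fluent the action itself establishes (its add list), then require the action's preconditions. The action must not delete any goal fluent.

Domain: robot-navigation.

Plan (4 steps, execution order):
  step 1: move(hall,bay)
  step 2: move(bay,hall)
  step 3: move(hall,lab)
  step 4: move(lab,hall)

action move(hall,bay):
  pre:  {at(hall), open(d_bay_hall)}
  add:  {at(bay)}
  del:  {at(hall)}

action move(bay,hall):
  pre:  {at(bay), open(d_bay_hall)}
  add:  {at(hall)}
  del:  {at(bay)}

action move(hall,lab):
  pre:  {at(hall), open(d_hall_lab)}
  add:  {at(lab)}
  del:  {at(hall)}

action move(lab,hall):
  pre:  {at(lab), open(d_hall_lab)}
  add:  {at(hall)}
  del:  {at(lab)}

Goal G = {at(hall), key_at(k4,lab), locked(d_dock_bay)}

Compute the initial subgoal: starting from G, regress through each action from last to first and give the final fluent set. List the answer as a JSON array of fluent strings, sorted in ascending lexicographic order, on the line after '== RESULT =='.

Work backward from the goal:
  through step 4 (move(lab,hall)): drop {at(hall)}, keep {key_at(k4,lab), locked(d_dock_bay)}, require {at(lab), open(d_hall_lab)}
    → {at(lab), key_at(k4,lab), locked(d_dock_bay), open(d_hall_lab)}
  through step 3 (move(hall,lab)): drop {at(lab)}, keep {key_at(k4,lab), locked(d_dock_bay), open(d_hall_lab)}, require {at(hall), open(d_hall_lab)}
    → {at(hall), key_at(k4,lab), locked(d_dock_bay), open(d_hall_lab)}
  through step 2 (move(bay,hall)): drop {at(hall)}, keep {key_at(k4,lab), locked(d_dock_bay), open(d_hall_lab)}, require {at(bay), open(d_bay_hall)}
    → {at(bay), key_at(k4,lab), locked(d_dock_bay), open(d_bay_hall), open(d_hall_lab)}
  through step 1 (move(hall,bay)): drop {at(bay)}, keep {key_at(k4,lab), locked(d_dock_bay), open(d_bay_hall), open(d_hall_lab)}, require {at(hall), open(d_bay_hall)}
    → {at(hall), key_at(k4,lab), locked(d_dock_bay), open(d_bay_hall), open(d_hall_lab)}

== RESULT ==
["at(hall)", "key_at(k4,lab)", "locked(d_dock_bay)", "open(d_bay_hall)", "open(d_hall_lab)"]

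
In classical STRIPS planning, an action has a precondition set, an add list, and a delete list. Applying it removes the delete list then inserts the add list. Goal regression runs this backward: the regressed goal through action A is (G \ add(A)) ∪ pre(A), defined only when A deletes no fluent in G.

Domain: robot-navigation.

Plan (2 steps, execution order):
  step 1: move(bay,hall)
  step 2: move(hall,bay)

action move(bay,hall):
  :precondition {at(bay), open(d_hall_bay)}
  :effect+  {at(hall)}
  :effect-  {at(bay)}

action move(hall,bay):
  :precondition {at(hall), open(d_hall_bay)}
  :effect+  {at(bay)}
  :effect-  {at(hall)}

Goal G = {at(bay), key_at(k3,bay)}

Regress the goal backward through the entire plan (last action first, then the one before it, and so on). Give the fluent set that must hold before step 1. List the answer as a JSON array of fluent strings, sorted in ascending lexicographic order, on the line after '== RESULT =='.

Regress step by step:
  through step 2 (move(hall,bay)): drop {at(bay)}, keep {key_at(k3,bay)}, require {at(hall), open(d_hall_bay)}
    → {at(hall), key_at(k3,bay), open(d_hall_bay)}
  through step 1 (move(bay,hall)): drop {at(hall)}, keep {key_at(k3,bay), open(d_hall_bay)}, require {at(bay), open(d_hall_bay)}
    → {at(bay), key_at(k3,bay), open(d_hall_bay)}

== RESULT ==
["at(bay)", "key_at(k3,bay)", "open(d_hall_bay)"]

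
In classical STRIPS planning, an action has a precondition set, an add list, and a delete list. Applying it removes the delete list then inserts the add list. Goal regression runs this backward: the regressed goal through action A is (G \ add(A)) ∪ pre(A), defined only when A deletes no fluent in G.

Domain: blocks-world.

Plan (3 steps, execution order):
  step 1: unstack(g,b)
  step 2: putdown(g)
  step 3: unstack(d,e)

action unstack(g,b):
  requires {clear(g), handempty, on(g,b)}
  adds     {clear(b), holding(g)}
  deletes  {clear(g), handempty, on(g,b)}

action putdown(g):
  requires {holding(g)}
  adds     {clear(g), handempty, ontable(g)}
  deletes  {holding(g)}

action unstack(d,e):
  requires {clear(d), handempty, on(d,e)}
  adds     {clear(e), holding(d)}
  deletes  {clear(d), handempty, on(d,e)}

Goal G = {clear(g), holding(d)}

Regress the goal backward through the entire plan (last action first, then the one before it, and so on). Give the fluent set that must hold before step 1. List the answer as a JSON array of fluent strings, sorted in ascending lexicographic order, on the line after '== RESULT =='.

Work backward from the goal:
  through step 3 (unstack(d,e)): drop {holding(d)}, keep {clear(g)}, require {clear(d), handempty, on(d,e)}
    → {clear(d), clear(g), handempty, on(d,e)}
  through step 2 (putdown(g)): drop {clear(g), handempty}, keep {clear(d), on(d,e)}, require {holding(g)}
    → {clear(d), holding(g), on(d,e)}
  through step 1 (unstack(g,b)): drop {holding(g)}, keep {clear(d), on(d,e)}, require {clear(g), handempty, on(g,b)}
    → {clear(d), clear(g), handempty, on(d,e), on(g,b)}

== RESULT ==
["clear(d)", "clear(g)", "handempty", "on(d,e)", "on(g,b)"]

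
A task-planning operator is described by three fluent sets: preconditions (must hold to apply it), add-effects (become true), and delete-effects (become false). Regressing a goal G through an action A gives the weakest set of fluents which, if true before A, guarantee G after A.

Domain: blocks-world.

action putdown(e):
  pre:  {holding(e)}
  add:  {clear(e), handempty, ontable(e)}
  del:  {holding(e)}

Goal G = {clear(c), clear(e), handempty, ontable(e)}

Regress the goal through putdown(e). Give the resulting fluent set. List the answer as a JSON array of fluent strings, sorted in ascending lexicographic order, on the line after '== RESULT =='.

Regress:
  G ∩ del = {}  (empty — regression defined)
  G \ add = {clear(c), clear(e), handempty, ontable(e)} \ {clear(e), handempty, ontable(e)} = {clear(c)}
  ∪ pre   = {clear(c)} ∪ {holding(e)}
          = {clear(c), holding(e)}

== RESULT ==
["clear(c)", "holding(e)"]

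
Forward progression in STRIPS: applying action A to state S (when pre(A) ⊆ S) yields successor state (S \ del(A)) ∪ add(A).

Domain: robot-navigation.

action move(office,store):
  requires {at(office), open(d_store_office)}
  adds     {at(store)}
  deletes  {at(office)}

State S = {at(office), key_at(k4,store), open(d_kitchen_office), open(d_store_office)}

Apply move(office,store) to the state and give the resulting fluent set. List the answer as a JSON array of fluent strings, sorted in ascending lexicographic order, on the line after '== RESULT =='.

Progress:
  pre ⊆ S: {at(office), open(d_store_office)} ⊆ S  — applicable
  S \ del = {key_at(k4,store), open(d_kitchen_office), open(d_store_office)}
  ∪ add   = {at(store), key_at(k4,store), open(d_kitchen_office), open(d_store_office)}

== RESULT ==
["at(store)", "key_at(k4,store)", "open(d_kitchen_office)", "open(d_store_office)"]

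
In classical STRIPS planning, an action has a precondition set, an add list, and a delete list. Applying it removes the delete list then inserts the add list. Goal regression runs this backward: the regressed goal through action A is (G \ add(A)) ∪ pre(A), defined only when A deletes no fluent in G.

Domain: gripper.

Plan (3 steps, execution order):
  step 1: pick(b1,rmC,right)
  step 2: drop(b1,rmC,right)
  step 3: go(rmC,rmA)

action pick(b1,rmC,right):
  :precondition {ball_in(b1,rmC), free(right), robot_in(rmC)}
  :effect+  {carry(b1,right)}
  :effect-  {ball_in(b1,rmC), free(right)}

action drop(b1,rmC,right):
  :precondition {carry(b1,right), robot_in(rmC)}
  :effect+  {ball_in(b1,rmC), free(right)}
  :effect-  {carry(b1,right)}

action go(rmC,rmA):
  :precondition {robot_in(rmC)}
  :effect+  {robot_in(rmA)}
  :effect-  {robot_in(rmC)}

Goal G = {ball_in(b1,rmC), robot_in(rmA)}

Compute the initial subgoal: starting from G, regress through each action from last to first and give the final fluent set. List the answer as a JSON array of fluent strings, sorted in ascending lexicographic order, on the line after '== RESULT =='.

Work backward from the goal:
  through step 3 (go(rmC,rmA)): drop {robot_in(rmA)}, keep {ball_in(b1,rmC)}, require {robot_in(rmC)}
    → {ball_in(b1,rmC), robot_in(rmC)}
  through step 2 (drop(b1,rmC,right)): drop {ball_in(b1,rmC)}, keep {robot_in(rmC)}, require {carry(b1,right), robot_in(rmC)}
    → {carry(b1,right), robot_in(rmC)}
  through step 1 (pick(b1,rmC,right)): drop {carry(b1,right)}, keep {robot_in(rmC)}, require {ball_in(b1,rmC), free(right), robot_in(rmC)}
    → {ball_in(b1,rmC), free(right), robot_in(rmC)}

== RESULT ==
["ball_in(b1,rmC)", "free(right)", "robot_in(rmC)"]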